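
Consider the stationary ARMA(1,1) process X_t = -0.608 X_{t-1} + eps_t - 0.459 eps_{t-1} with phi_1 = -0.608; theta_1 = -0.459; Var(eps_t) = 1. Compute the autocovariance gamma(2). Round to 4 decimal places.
\gamma(2) = 1.3164

Multiply the model equation by X_{t-k} and take expectations. With theta_0 = psi_0 = 1 and psi_j the MA(infinity) weights, this gives
  gamma(k) - sum_i phi_i gamma(k-i) = c_k,
  c_k = sigma^2 * sum_{j=k..q} theta_j psi_{j-k}   (c_k = 0 for k > q),
using gamma(-m) = gamma(m).
psi-weights needed (psi_j = theta_j + sum_i phi_i psi_{j-i}):
  psi_1 = theta_1 + phi_1 = -0.459 + (-0.608) = -1.067
Right-hand sides:
  c_0 = sigma^2 (1 + theta_1 psi_1) = 1 * (1 + (-0.459)(-1.067)) = 1 * 1.489753 = 1.489753
  c_1 = sigma^2 theta_1 = 1 * (-0.459) = -0.459
  c_2 = 0
Equations for k = 0 and k = 1 (AR order 1):
  gamma(0) = phi_1 gamma(1) + c_0
  gamma(1) = phi_1 gamma(0) + c_1
Substituting the second into the first: gamma(0) (1 - phi_1^2) = c_0 + phi_1 c_1, so
  gamma(0) = (c_0 + phi_1 c_1) / (1 - phi_1^2) = (1.489753 + (-0.608)(-0.459)) / (1 - (-0.608)^2) = 1.768825 / 0.630336 = 2.806162.
  gamma(1) = phi_1 gamma(0) + c_1 = (-0.608)(2.806162) + (-0.459) = -2.165147.
For k = 2 (> q): gamma(2) = phi_1 gamma(1) = (-0.608)(-2.165147) = 1.316409.
Therefore gamma(2) = 1.3164 (to 4 decimal places).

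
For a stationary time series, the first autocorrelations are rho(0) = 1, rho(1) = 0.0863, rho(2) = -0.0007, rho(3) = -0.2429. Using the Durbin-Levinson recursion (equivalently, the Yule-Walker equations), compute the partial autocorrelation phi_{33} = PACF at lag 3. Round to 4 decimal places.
\phi_{33} = -0.2440

The PACF at lag k is phi_{kk}, the last component of the solution
to the Yule-Walker system G_k phi = r_k where
  (G_k)_{ij} = rho(|i - j|), (r_k)_i = rho(i), i,j = 1..k.
Equivalently, Durbin-Levinson gives phi_{kk} iteratively:
  phi_{11} = rho(1)
  phi_{kk} = [rho(k) - sum_{j=1..k-1} phi_{k-1,j} rho(k-j)]
            / [1 - sum_{j=1..k-1} phi_{k-1,j} rho(j)],
  phi_{k,j} = phi_{k-1,j} - phi_{kk} phi_{k-1,k-j},  j = 1..k-1.
Step k = 1:
  phi_11 = rho(1) = 0.0863.
Step k = 2:
  phi_22 = [rho(2) - phi_11 rho(1)] / [1 - phi_11 rho(1)] = [-0.0007 - (0.0863)(0.0863)] / [1 - (0.0863)(0.0863)]
         = -0.00814769 / 0.99255231 = -0.008209.
  Update: phi_21 = phi_11 - phi_22 phi_11 = 0.0863 - (-0.008209)(0.0863) = 0.087008.
Step k = 3:
  phi_33 = [rho(3) - phi_21 rho(2) - phi_22 rho(1)] / [1 - phi_21 rho(1) - phi_22 rho(2)]
    numerator   = -0.2429 - (0.087008)(-0.0007) - (-0.008209)(0.0863) = -0.24213067
    denominator = 1 - (0.087008)(0.0863) - (-0.008209)(-0.0007) = 0.99248543
  phi_33 = -0.24213067 / 0.99248543 = -0.244.
Therefore phi_{33} = -0.2440.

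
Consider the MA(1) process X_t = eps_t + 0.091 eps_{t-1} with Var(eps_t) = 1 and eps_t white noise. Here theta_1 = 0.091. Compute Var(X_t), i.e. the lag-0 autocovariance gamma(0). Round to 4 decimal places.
\gamma(0) = 1.0083

For an MA(q) process X_t = eps_t + sum_i theta_i eps_{t-i} with
Var(eps_t) = sigma^2, the variance is
  gamma(0) = sigma^2 * (1 + sum_i theta_i^2).
  sum_i theta_i^2 = (0.091)^2 = 0.008281.
  gamma(0) = 1 * (1 + 0.008281) = 1 * 1.008281 = 1.008281, which rounds to 1.0083.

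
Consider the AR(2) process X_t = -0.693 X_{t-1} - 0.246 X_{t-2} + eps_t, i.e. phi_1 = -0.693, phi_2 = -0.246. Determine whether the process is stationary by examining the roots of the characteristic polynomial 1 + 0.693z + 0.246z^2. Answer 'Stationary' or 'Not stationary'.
\text{Stationary}

The AR(p) characteristic polynomial is P(z) = 1 + 0.693z + 0.246z^2.
Stationarity requires all roots to lie outside the unit circle, i.e. |z| > 1 for every root.
Set 1 + (0.693) z + (0.246) z^2 = 0, i.e. a z^2 + b z + c = 0 with a = 0.246, b = 0.693, c = 1.
Discriminant D = b^2 - 4ac = (0.693)^2 - 4*(0.246)*1 = 0.480249 - (0.984) = -0.503751.
D < 0, so the roots are the complex-conjugate pair z = (-b +/- i sqrt(-D)) / (2a) = -1.4085 +/- 1.4426i.
For a conjugate pair |z|^2 = z * conj(z) = (product of roots) = c/a = 1/(0.246) = 4.065041, so |z| = sqrt(4.065041) = 2.0162 for both roots.
Moduli of all roots: 2.0162, 2.0162.
All moduli strictly greater than 1? Yes.
Verdict: Stationary.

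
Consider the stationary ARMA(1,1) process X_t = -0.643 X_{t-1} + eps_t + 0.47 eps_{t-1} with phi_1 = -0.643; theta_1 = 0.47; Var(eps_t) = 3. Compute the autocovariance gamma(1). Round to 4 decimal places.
\gamma(1) = -0.6174

Multiply the model equation by X_{t-k} and take expectations. With theta_0 = psi_0 = 1 and psi_j the MA(infinity) weights, this gives
  gamma(k) - sum_i phi_i gamma(k-i) = c_k,
  c_k = sigma^2 * sum_{j=k..q} theta_j psi_{j-k}   (c_k = 0 for k > q),
using gamma(-m) = gamma(m).
psi-weights needed (psi_j = theta_j + sum_i phi_i psi_{j-i}):
  psi_1 = theta_1 + phi_1 = 0.47 + (-0.643) = -0.173
Right-hand sides:
  c_0 = sigma^2 (1 + theta_1 psi_1) = 3 * (1 + (0.47)(-0.173)) = 3 * 0.91869 = 2.75607
  c_1 = sigma^2 theta_1 = 3 * (0.47) = 1.41
  c_2 = 0
Equations for k = 0 and k = 1 (AR order 1):
  gamma(0) = phi_1 gamma(1) + c_0
  gamma(1) = phi_1 gamma(0) + c_1
Substituting the second into the first: gamma(0) (1 - phi_1^2) = c_0 + phi_1 c_1, so
  gamma(0) = (c_0 + phi_1 c_1) / (1 - phi_1^2) = (2.75607 + (-0.643)(1.41)) / (1 - (-0.643)^2) = 1.84944 / 0.586551 = 3.153076.
  gamma(1) = phi_1 gamma(0) + c_1 = (-0.643)(3.153076) + (1.41) = -0.617428.
Therefore gamma(1) = -0.6174 (to 4 decimal places).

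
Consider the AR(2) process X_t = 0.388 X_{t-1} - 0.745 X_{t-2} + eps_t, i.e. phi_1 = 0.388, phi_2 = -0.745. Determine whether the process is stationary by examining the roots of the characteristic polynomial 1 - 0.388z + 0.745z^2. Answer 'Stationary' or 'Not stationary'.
\text{Stationary}

The AR(p) characteristic polynomial is P(z) = 1 - 0.388z + 0.745z^2.
Stationarity requires all roots to lie outside the unit circle, i.e. |z| > 1 for every root.
Set 1 + (-0.388) z + (0.745) z^2 = 0, i.e. a z^2 + b z + c = 0 with a = 0.745, b = -0.388, c = 1.
Discriminant D = b^2 - 4ac = (-0.388)^2 - 4*(0.745)*1 = 0.150544 - (2.98) = -2.829456.
D < 0, so the roots are the complex-conjugate pair z = (-b +/- i sqrt(-D)) / (2a) = 0.2604 +/- 1.1289i.
For a conjugate pair |z|^2 = z * conj(z) = (product of roots) = c/a = 1/(0.745) = 1.342282, so |z| = sqrt(1.342282) = 1.1586 for both roots.
Moduli of all roots: 1.1586, 1.1586.
All moduli strictly greater than 1? Yes.
Verdict: Stationary.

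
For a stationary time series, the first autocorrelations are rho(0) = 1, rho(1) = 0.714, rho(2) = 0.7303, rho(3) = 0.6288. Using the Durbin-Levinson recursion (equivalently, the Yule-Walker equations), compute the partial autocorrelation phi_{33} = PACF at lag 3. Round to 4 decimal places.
\phi_{33} = 0.0531

The PACF at lag k is phi_{kk}, the last component of the solution
to the Yule-Walker system G_k phi = r_k where
  (G_k)_{ij} = rho(|i - j|), (r_k)_i = rho(i), i,j = 1..k.
Equivalently, Durbin-Levinson gives phi_{kk} iteratively:
  phi_{11} = rho(1)
  phi_{kk} = [rho(k) - sum_{j=1..k-1} phi_{k-1,j} rho(k-j)]
            / [1 - sum_{j=1..k-1} phi_{k-1,j} rho(j)],
  phi_{k,j} = phi_{k-1,j} - phi_{kk} phi_{k-1,k-j},  j = 1..k-1.
Step k = 1:
  phi_11 = rho(1) = 0.714.
Step k = 2:
  phi_22 = [rho(2) - phi_11 rho(1)] / [1 - phi_11 rho(1)] = [0.7303 - (0.714)(0.714)] / [1 - (0.714)(0.714)]
         = 0.220504 / 0.490204 = 0.449821.
  Update: phi_21 = phi_11 - phi_22 phi_11 = 0.714 - (0.449821)(0.714) = 0.392828.
Step k = 3:
  phi_33 = [rho(3) - phi_21 rho(2) - phi_22 rho(1)] / [1 - phi_21 rho(1) - phi_22 rho(2)]
    numerator   = 0.6288 - (0.392828)(0.7303) - (0.449821)(0.714) = 0.02074568
    denominator = 1 - (0.392828)(0.714) - (0.449821)(0.7303) = 0.39101669
  phi_33 = 0.02074568 / 0.39101669 = 0.0531.
Therefore phi_{33} = 0.0531.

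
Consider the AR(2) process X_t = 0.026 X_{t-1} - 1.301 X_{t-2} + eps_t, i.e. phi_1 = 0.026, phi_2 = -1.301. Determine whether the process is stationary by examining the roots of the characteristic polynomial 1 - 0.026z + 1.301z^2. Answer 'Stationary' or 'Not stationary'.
\text{Not stationary}

The AR(p) characteristic polynomial is P(z) = 1 - 0.026z + 1.301z^2.
Stationarity requires all roots to lie outside the unit circle, i.e. |z| > 1 for every root.
Set 1 + (-0.026) z + (1.301) z^2 = 0, i.e. a z^2 + b z + c = 0 with a = 1.301, b = -0.026, c = 1.
Discriminant D = b^2 - 4ac = (-0.026)^2 - 4*(1.301)*1 = 0.000676 - (5.204) = -5.203324.
D < 0, so the roots are the complex-conjugate pair z = (-b +/- i sqrt(-D)) / (2a) = 0.01 +/- 0.8767i.
For a conjugate pair |z|^2 = z * conj(z) = (product of roots) = c/a = 1/(1.301) = 0.76864, so |z| = sqrt(0.76864) = 0.8767 for both roots.
Moduli of all roots: 0.8767, 0.8767.
All moduli strictly greater than 1? No.
Verdict: Not stationary.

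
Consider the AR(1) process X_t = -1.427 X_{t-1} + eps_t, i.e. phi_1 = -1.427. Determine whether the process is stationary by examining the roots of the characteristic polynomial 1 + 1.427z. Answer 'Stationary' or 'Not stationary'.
\text{Not stationary}

The AR(p) characteristic polynomial is P(z) = 1 + 1.427z.
Stationarity requires all roots to lie outside the unit circle, i.e. |z| > 1 for every root.
This is linear in z: 1 + (1.427) z = 0  =>  z = -1/(1.427) = -0.700771,  |z| = 0.700771.
Moduli of all roots: 0.7008.
All moduli strictly greater than 1? No.
Verdict: Not stationary.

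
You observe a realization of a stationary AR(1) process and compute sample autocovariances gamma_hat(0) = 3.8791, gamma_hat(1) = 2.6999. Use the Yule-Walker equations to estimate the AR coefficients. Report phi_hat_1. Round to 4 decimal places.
\hat\phi_{1} = 0.6960

The Yule-Walker equations for an AR(p) process read, in matrix form,
  Gamma_p phi = r_p,   with   (Gamma_p)_{ij} = gamma(|i - j|),
                       (r_p)_i = gamma(i),   i,j = 1..p.
Substitute the sample gammas (Toeplitz matrix and right-hand side of size 1):
  Gamma_p = [[3.8791]]
  r_p     = [2.6999]
With p = 1 this is the single equation gamma(0) phi_1 = gamma(1):
  phi_hat_1 = gamma(1) / gamma(0) = 2.6999 / 3.8791 = 0.6960.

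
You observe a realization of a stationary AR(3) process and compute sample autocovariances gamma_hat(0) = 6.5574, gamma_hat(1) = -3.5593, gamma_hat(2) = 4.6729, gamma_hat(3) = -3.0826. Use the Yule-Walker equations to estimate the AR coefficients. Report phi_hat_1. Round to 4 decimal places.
\hat\phi_{1} = -0.2330

The Yule-Walker equations for an AR(p) process read, in matrix form,
  Gamma_p phi = r_p,   with   (Gamma_p)_{ij} = gamma(|i - j|),
                       (r_p)_i = gamma(i),   i,j = 1..p.
Substitute the sample gammas (Toeplitz matrix and right-hand side of size 3):
  Gamma_p = [[6.5574, -3.5593, 4.6729], [-3.5593, 6.5574, -3.5593], [4.6729, -3.5593, 6.5574]]
  r_p     = [-3.5593, 4.6729, -3.0826]
Written out (R1..R3):
  (R1) 6.5574 phi_1 - 3.5593 phi_2 + 4.6729 phi_3 = -3.5593
  (R2) -3.5593 phi_1 + 6.5574 phi_2 - 3.5593 phi_3 = 4.6729
  (R3) 4.6729 phi_1 - 3.5593 phi_2 + 6.5574 phi_3 = -3.0826
Gaussian elimination:
  R2 <- R2 - (-3.5593/6.5574) R1 = R2 - (-0.542791) R1:  4.625443 phi_2 - 1.02289 phi_3 = 2.740943
  R3 <- R3 - (4.6729/6.5574) R1 = R3 - (0.712615) R1:  -1.02289 phi_2 + 3.227423 phi_3 = -0.54619
  R3 <- R3 - (-1.02289/4.625443) R2 = R3 - (-0.221144) R2:  3.001216 phi_3 = 0.059954
Back-substitution:
  phi_hat_3 = 0.059954 / 3.001216 = 0.019976
  phi_hat_2 = (2.740943 - (-1.02289)(0.019976)) / 4.625443 = 0.596997
  phi_hat_1 = (-3.5593 - (-3.5593)(0.596997) - (4.6729)(0.019976)) / 6.5574 = -0.232982
So phi_hat = [-0.2330, 0.5970, 0.0200].
Therefore phi_hat_1 = -0.2330.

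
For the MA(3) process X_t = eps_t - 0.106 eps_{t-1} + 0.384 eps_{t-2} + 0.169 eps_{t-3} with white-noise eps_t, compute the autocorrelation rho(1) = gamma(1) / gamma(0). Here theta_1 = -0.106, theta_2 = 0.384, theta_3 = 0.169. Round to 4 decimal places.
\rho(1) = -0.0689

For an MA(q) process with theta_0 = 1, the autocovariance is
  gamma(k) = sigma^2 * sum_{i=0..q-k} theta_i * theta_{i+k},
and rho(k) = gamma(k) / gamma(0). Sigma^2 cancels.
  numerator   = (1)*(-0.106) + (-0.106)*(0.384) + (0.384)*(0.169) = -0.081808.
  denominator = (1)^2 + (-0.106)^2 + (0.384)^2 + (0.169)^2 = 1.187253.
  rho(1) = -0.081808 / 1.187253 = -0.0689.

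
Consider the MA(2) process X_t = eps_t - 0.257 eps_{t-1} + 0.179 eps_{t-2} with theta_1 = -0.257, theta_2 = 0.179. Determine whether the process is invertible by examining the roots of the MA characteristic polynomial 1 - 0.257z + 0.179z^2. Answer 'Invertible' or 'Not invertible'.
\text{Invertible}

The MA(q) characteristic polynomial is P(z) = 1 - 0.257z + 0.179z^2.
Invertibility requires all roots to lie outside the unit circle, i.e. |z| > 1 for every root.
Set 1 + (-0.257) z + (0.179) z^2 = 0, i.e. a z^2 + b z + c = 0 with a = 0.179, b = -0.257, c = 1.
Discriminant D = b^2 - 4ac = (-0.257)^2 - 4*(0.179)*1 = 0.066049 - (0.716) = -0.649951.
D < 0, so the roots are the complex-conjugate pair z = (-b +/- i sqrt(-D)) / (2a) = 0.7179 +/- 2.2519i.
For a conjugate pair |z|^2 = z * conj(z) = (product of roots) = c/a = 1/(0.179) = 5.586592, so |z| = sqrt(5.586592) = 2.3636 for both roots.
Moduli of all roots: 2.3636, 2.3636.
All moduli strictly greater than 1? Yes.
Verdict: Invertible.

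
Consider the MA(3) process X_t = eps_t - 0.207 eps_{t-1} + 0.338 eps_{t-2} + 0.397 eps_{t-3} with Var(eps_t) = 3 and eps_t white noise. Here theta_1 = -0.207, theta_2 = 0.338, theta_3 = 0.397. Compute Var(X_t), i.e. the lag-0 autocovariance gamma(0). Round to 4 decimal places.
\gamma(0) = 3.9441

For an MA(q) process X_t = eps_t + sum_i theta_i eps_{t-i} with
Var(eps_t) = sigma^2, the variance is
  gamma(0) = sigma^2 * (1 + sum_i theta_i^2).
  sum_i theta_i^2 = (-0.207)^2 + (0.338)^2 + (0.397)^2 = 0.042849 + 0.114244 + 0.157609 = 0.314702.
  gamma(0) = 3 * (1 + 0.314702) = 3 * 1.314702 = 3.944106, which rounds to 3.9441.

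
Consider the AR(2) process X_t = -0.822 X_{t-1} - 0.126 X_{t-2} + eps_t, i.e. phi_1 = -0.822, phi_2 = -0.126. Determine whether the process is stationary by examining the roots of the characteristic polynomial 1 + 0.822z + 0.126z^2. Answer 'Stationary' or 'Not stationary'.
\text{Stationary}

The AR(p) characteristic polynomial is P(z) = 1 + 0.822z + 0.126z^2.
Stationarity requires all roots to lie outside the unit circle, i.e. |z| > 1 for every root.
Set 1 + (0.822) z + (0.126) z^2 = 0, i.e. a z^2 + b z + c = 0 with a = 0.126, b = 0.822, c = 1.
Discriminant D = b^2 - 4ac = (0.822)^2 - 4*(0.126)*1 = 0.675684 - (0.504) = 0.171684.
D >= 0, so the roots are real: z = (-b +/- sqrt(D)) / (2a) = (-0.822 +/- 0.414348) / (0.252).
  z_1 = (-0.822 + 0.414348) / (0.252) = -1.6177,   |z_1| = 1.6177.
  z_2 = (-0.822 - 0.414348) / (0.252) = -4.9061,   |z_2| = 4.9061.
Moduli of all roots: 1.6177, 4.9061.
All moduli strictly greater than 1? Yes.
Verdict: Stationary.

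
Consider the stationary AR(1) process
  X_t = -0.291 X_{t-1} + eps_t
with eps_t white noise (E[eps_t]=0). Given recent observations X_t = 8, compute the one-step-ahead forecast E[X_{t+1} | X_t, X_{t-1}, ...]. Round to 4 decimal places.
E[X_{t+1} \mid \mathcal F_t] = -2.3280

For an AR(p) model X_t = c + sum_i phi_i X_{t-i} + eps_t, the
one-step-ahead conditional mean is
  E[X_{t+1} | X_t, ...] = c + sum_i phi_i X_{t+1-i}.
Substitute known values:
  E[X_{t+1} | ...] = (-0.291) * (8)
                   = -2.3280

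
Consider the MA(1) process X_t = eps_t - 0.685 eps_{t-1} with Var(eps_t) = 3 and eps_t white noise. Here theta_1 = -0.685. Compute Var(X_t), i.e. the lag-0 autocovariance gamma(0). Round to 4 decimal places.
\gamma(0) = 4.4077

For an MA(q) process X_t = eps_t + sum_i theta_i eps_{t-i} with
Var(eps_t) = sigma^2, the variance is
  gamma(0) = sigma^2 * (1 + sum_i theta_i^2).
  sum_i theta_i^2 = (-0.685)^2 = 0.469225.
  gamma(0) = 3 * (1 + 0.469225) = 3 * 1.469225 = 4.407675, which rounds to 4.4077.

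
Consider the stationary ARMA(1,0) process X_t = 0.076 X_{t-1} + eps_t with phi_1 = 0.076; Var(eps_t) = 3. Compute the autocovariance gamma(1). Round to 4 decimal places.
\gamma(1) = 0.2293

Multiply the model equation by X_{t-k} and take expectations. With theta_0 = psi_0 = 1 and psi_j the MA(infinity) weights, this gives
  gamma(k) - sum_i phi_i gamma(k-i) = c_k,
  c_k = sigma^2 * sum_{j=k..q} theta_j psi_{j-k}   (c_k = 0 for k > q),
using gamma(-m) = gamma(m).
Pure AR (q = 0): c_0 = sigma^2 = 3, c_k = 0 for k >= 1.
Equations for k = 0 and k = 1 (AR order 1):
  gamma(0) = phi_1 gamma(1) + c_0
  gamma(1) = phi_1 gamma(0) + c_1
Substituting the second into the first: gamma(0) (1 - phi_1^2) = c_0 + phi_1 c_1, so
  gamma(0) = c_0 / (1 - phi_1^2) = 3 / (1 - (0.076)^2) = 3 / 0.994224 = 3.017429.
  gamma(1) = phi_1 gamma(0) = (0.076)(3.017429) = 0.229325.
Therefore gamma(1) = 0.2293 (to 4 decimal places).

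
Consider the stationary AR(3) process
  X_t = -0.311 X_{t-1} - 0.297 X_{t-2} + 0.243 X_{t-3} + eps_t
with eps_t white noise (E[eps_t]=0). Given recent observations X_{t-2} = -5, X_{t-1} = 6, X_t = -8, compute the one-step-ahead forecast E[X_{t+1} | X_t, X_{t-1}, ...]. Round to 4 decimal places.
E[X_{t+1} \mid \mathcal F_t] = -0.5090

For an AR(p) model X_t = c + sum_i phi_i X_{t-i} + eps_t, the
one-step-ahead conditional mean is
  E[X_{t+1} | X_t, ...] = c + sum_i phi_i X_{t+1-i}.
Substitute known values:
  E[X_{t+1} | ...] = (-0.311) * (-8) + (-0.297) * (6) + (0.243) * (-5)
                   = -0.5090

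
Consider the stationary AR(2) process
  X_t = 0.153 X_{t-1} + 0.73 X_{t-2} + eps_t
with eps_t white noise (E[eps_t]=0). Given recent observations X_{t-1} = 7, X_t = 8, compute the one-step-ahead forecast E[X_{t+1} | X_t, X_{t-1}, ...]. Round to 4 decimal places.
E[X_{t+1} \mid \mathcal F_t] = 6.3340

For an AR(p) model X_t = c + sum_i phi_i X_{t-i} + eps_t, the
one-step-ahead conditional mean is
  E[X_{t+1} | X_t, ...] = c + sum_i phi_i X_{t+1-i}.
Substitute known values:
  E[X_{t+1} | ...] = (0.153) * (8) + (0.73) * (7)
                   = 6.3340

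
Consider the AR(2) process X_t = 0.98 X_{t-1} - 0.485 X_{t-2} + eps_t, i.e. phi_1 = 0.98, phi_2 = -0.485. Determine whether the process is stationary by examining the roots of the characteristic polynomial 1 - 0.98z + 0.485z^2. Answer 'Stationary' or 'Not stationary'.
\text{Stationary}

The AR(p) characteristic polynomial is P(z) = 1 - 0.98z + 0.485z^2.
Stationarity requires all roots to lie outside the unit circle, i.e. |z| > 1 for every root.
Set 1 + (-0.98) z + (0.485) z^2 = 0, i.e. a z^2 + b z + c = 0 with a = 0.485, b = -0.98, c = 1.
Discriminant D = b^2 - 4ac = (-0.98)^2 - 4*(0.485)*1 = 0.9604 - (1.94) = -0.9796.
D < 0, so the roots are the complex-conjugate pair z = (-b +/- i sqrt(-D)) / (2a) = 1.0103 +/- 1.0204i.
For a conjugate pair |z|^2 = z * conj(z) = (product of roots) = c/a = 1/(0.485) = 2.061856, so |z| = sqrt(2.061856) = 1.4359 for both roots.
Moduli of all roots: 1.4359, 1.4359.
All moduli strictly greater than 1? Yes.
Verdict: Stationary.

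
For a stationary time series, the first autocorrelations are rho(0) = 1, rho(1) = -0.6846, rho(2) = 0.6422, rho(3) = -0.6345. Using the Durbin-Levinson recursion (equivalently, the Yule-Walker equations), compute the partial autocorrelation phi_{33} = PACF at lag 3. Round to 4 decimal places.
\phi_{33} = -0.2420

The PACF at lag k is phi_{kk}, the last component of the solution
to the Yule-Walker system G_k phi = r_k where
  (G_k)_{ij} = rho(|i - j|), (r_k)_i = rho(i), i,j = 1..k.
Equivalently, Durbin-Levinson gives phi_{kk} iteratively:
  phi_{11} = rho(1)
  phi_{kk} = [rho(k) - sum_{j=1..k-1} phi_{k-1,j} rho(k-j)]
            / [1 - sum_{j=1..k-1} phi_{k-1,j} rho(j)],
  phi_{k,j} = phi_{k-1,j} - phi_{kk} phi_{k-1,k-j},  j = 1..k-1.
Step k = 1:
  phi_11 = rho(1) = -0.6846.
Step k = 2:
  phi_22 = [rho(2) - phi_11 rho(1)] / [1 - phi_11 rho(1)] = [0.6422 - (-0.6846)(-0.6846)] / [1 - (-0.6846)(-0.6846)]
         = 0.17352284 / 0.53132284 = 0.326586.
  Update: phi_21 = phi_11 - phi_22 phi_11 = -0.6846 - (0.326586)(-0.6846) = -0.461019.
Step k = 3:
  phi_33 = [rho(3) - phi_21 rho(2) - phi_22 rho(1)] / [1 - phi_21 rho(1) - phi_22 rho(2)]
    numerator   = -0.6345 - (-0.461019)(0.6422) - (0.326586)(-0.6846) = -0.11485257
    denominator = 1 - (-0.461019)(-0.6846) - (0.326586)(0.6422) = 0.47465263
  phi_33 = -0.11485257 / 0.47465263 = -0.242.
Therefore phi_{33} = -0.2420.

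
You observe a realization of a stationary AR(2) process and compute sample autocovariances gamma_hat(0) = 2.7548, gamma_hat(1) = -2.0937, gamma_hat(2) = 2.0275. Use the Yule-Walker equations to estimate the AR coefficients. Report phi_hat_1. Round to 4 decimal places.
\hat\phi_{1} = -0.4751

The Yule-Walker equations for an AR(p) process read, in matrix form,
  Gamma_p phi = r_p,   with   (Gamma_p)_{ij} = gamma(|i - j|),
                       (r_p)_i = gamma(i),   i,j = 1..p.
Substitute the sample gammas (Toeplitz matrix and right-hand side of size 2):
  Gamma_p = [[2.7548, -2.0937], [-2.0937, 2.7548]]
  r_p     = [-2.0937, 2.0275]
Written out:
  2.7548 phi_1 - 2.0937 phi_2 = -2.0937
  -2.0937 phi_1 + 2.7548 phi_2 = 2.0275
Solve by Cramer's rule:
  det = gamma(0)^2 - gamma(1)^2 = (2.7548)^2 - (-2.0937)^2 = 7.58892304 - 4.38357969 = 3.20534335
  phi_hat_1 = [gamma(1) gamma(0) - gamma(1) gamma(2)] / det = [(-2.0937)(2.7548) - (-2.0937)(2.0275)] / 3.20534335 = -1.52274801 / 3.20534335 = -0.4751
  phi_hat_2 = [gamma(0) gamma(2) - gamma(1)^2] / det = [(2.7548)(2.0275) - (-2.0937)^2] / 3.20534335 = 1.20177731 / 3.20534335 = 0.3749
So phi_hat = [-0.4751, 0.3749].
Therefore phi_hat_1 = -0.4751.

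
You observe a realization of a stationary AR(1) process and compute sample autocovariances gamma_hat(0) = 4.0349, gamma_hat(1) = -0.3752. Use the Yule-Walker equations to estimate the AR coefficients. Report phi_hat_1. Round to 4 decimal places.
\hat\phi_{1} = -0.0930

The Yule-Walker equations for an AR(p) process read, in matrix form,
  Gamma_p phi = r_p,   with   (Gamma_p)_{ij} = gamma(|i - j|),
                       (r_p)_i = gamma(i),   i,j = 1..p.
Substitute the sample gammas (Toeplitz matrix and right-hand side of size 1):
  Gamma_p = [[4.0349]]
  r_p     = [-0.3752]
With p = 1 this is the single equation gamma(0) phi_1 = gamma(1):
  phi_hat_1 = gamma(1) / gamma(0) = -0.3752 / 4.0349 = -0.0930.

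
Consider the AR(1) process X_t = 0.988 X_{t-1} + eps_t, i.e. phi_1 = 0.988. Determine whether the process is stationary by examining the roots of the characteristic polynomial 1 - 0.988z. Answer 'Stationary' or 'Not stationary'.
\text{Stationary}

The AR(p) characteristic polynomial is P(z) = 1 - 0.988z.
Stationarity requires all roots to lie outside the unit circle, i.e. |z| > 1 for every root.
This is linear in z: 1 + (-0.988) z = 0  =>  z = -1/(-0.988) = 1.012146,  |z| = 1.012146.
Moduli of all roots: 1.0121.
All moduli strictly greater than 1? Yes.
Verdict: Stationary.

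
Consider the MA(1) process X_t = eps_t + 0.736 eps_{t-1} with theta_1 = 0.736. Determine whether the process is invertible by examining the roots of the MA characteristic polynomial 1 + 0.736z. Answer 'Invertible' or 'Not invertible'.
\text{Invertible}

The MA(q) characteristic polynomial is P(z) = 1 + 0.736z.
Invertibility requires all roots to lie outside the unit circle, i.e. |z| > 1 for every root.
This is linear in z: 1 + (0.736) z = 0  =>  z = -1/(0.736) = -1.358696,  |z| = 1.358696.
Moduli of all roots: 1.3587.
All moduli strictly greater than 1? Yes.
Verdict: Invertible.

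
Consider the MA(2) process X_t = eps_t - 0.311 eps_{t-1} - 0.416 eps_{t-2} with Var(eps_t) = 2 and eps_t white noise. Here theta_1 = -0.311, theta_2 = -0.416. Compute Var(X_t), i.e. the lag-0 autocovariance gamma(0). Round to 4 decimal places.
\gamma(0) = 2.5396

For an MA(q) process X_t = eps_t + sum_i theta_i eps_{t-i} with
Var(eps_t) = sigma^2, the variance is
  gamma(0) = sigma^2 * (1 + sum_i theta_i^2).
  sum_i theta_i^2 = (-0.311)^2 + (-0.416)^2 = 0.096721 + 0.173056 = 0.269777.
  gamma(0) = 2 * (1 + 0.269777) = 2 * 1.269777 = 2.539554, which rounds to 2.5396.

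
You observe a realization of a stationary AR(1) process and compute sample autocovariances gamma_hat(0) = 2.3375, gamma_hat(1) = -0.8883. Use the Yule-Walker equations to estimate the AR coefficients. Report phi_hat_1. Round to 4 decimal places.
\hat\phi_{1} = -0.3800

The Yule-Walker equations for an AR(p) process read, in matrix form,
  Gamma_p phi = r_p,   with   (Gamma_p)_{ij} = gamma(|i - j|),
                       (r_p)_i = gamma(i),   i,j = 1..p.
Substitute the sample gammas (Toeplitz matrix and right-hand side of size 1):
  Gamma_p = [[2.3375]]
  r_p     = [-0.8883]
With p = 1 this is the single equation gamma(0) phi_1 = gamma(1):
  phi_hat_1 = gamma(1) / gamma(0) = -0.8883 / 2.3375 = -0.3800.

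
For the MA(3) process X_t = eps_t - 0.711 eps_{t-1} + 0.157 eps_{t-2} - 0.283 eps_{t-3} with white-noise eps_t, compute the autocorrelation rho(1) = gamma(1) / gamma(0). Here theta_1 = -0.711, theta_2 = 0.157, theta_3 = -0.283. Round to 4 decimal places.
\rho(1) = -0.5385

For an MA(q) process with theta_0 = 1, the autocovariance is
  gamma(k) = sigma^2 * sum_{i=0..q-k} theta_i * theta_{i+k},
and rho(k) = gamma(k) / gamma(0). Sigma^2 cancels.
  numerator   = (1)*(-0.711) + (-0.711)*(0.157) + (0.157)*(-0.283) = -0.867058.
  denominator = (1)^2 + (-0.711)^2 + (0.157)^2 + (-0.283)^2 = 1.610259.
  rho(1) = -0.867058 / 1.610259 = -0.5385.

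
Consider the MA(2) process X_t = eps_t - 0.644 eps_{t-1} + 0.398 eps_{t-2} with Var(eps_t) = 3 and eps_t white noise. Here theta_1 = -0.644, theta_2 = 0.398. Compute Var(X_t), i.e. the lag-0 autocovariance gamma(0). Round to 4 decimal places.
\gamma(0) = 4.7194

For an MA(q) process X_t = eps_t + sum_i theta_i eps_{t-i} with
Var(eps_t) = sigma^2, the variance is
  gamma(0) = sigma^2 * (1 + sum_i theta_i^2).
  sum_i theta_i^2 = (-0.644)^2 + (0.398)^2 = 0.414736 + 0.158404 = 0.57314.
  gamma(0) = 3 * (1 + 0.57314) = 3 * 1.57314 = 4.71942, which rounds to 4.7194.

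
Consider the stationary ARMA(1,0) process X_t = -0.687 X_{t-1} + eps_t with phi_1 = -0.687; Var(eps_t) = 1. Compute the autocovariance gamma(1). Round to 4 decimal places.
\gamma(1) = -1.3011

Multiply the model equation by X_{t-k} and take expectations. With theta_0 = psi_0 = 1 and psi_j the MA(infinity) weights, this gives
  gamma(k) - sum_i phi_i gamma(k-i) = c_k,
  c_k = sigma^2 * sum_{j=k..q} theta_j psi_{j-k}   (c_k = 0 for k > q),
using gamma(-m) = gamma(m).
Pure AR (q = 0): c_0 = sigma^2 = 1, c_k = 0 for k >= 1.
Equations for k = 0 and k = 1 (AR order 1):
  gamma(0) = phi_1 gamma(1) + c_0
  gamma(1) = phi_1 gamma(0) + c_1
Substituting the second into the first: gamma(0) (1 - phi_1^2) = c_0 + phi_1 c_1, so
  gamma(0) = c_0 / (1 - phi_1^2) = 1 / (1 - (-0.687)^2) = 1 / 0.528031 = 1.893828.
  gamma(1) = phi_1 gamma(0) = (-0.687)(1.893828) = -1.30106.
Therefore gamma(1) = -1.3011 (to 4 decimal places).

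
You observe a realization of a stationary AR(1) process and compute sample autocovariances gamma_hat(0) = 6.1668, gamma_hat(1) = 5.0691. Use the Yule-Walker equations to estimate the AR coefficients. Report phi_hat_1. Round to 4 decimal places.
\hat\phi_{1} = 0.8220

The Yule-Walker equations for an AR(p) process read, in matrix form,
  Gamma_p phi = r_p,   with   (Gamma_p)_{ij} = gamma(|i - j|),
                       (r_p)_i = gamma(i),   i,j = 1..p.
Substitute the sample gammas (Toeplitz matrix and right-hand side of size 1):
  Gamma_p = [[6.1668]]
  r_p     = [5.0691]
With p = 1 this is the single equation gamma(0) phi_1 = gamma(1):
  phi_hat_1 = gamma(1) / gamma(0) = 5.0691 / 6.1668 = 0.8220.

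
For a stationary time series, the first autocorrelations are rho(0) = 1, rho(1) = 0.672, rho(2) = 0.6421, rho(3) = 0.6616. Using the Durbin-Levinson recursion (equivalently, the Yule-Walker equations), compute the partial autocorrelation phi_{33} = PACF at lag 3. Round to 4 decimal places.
\phi_{33} = 0.3039

The PACF at lag k is phi_{kk}, the last component of the solution
to the Yule-Walker system G_k phi = r_k where
  (G_k)_{ij} = rho(|i - j|), (r_k)_i = rho(i), i,j = 1..k.
Equivalently, Durbin-Levinson gives phi_{kk} iteratively:
  phi_{11} = rho(1)
  phi_{kk} = [rho(k) - sum_{j=1..k-1} phi_{k-1,j} rho(k-j)]
            / [1 - sum_{j=1..k-1} phi_{k-1,j} rho(j)],
  phi_{k,j} = phi_{k-1,j} - phi_{kk} phi_{k-1,k-j},  j = 1..k-1.
Step k = 1:
  phi_11 = rho(1) = 0.672.
Step k = 2:
  phi_22 = [rho(2) - phi_11 rho(1)] / [1 - phi_11 rho(1)] = [0.6421 - (0.672)(0.672)] / [1 - (0.672)(0.672)]
         = 0.190516 / 0.548416 = 0.347393.
  Update: phi_21 = phi_11 - phi_22 phi_11 = 0.672 - (0.347393)(0.672) = 0.438552.
Step k = 3:
  phi_33 = [rho(3) - phi_21 rho(2) - phi_22 rho(1)] / [1 - phi_21 rho(1) - phi_22 rho(2)]
    numerator   = 0.6616 - (0.438552)(0.6421) - (0.347393)(0.672) = 0.14655767
    denominator = 1 - (0.438552)(0.672) - (0.347393)(0.6421) = 0.48223203
  phi_33 = 0.14655767 / 0.48223203 = 0.3039.
Therefore phi_{33} = 0.3039.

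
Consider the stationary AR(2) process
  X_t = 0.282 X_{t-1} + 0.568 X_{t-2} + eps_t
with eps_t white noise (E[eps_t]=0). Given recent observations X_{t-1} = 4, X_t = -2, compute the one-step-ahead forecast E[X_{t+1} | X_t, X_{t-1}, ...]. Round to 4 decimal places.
E[X_{t+1} \mid \mathcal F_t] = 1.7080

For an AR(p) model X_t = c + sum_i phi_i X_{t-i} + eps_t, the
one-step-ahead conditional mean is
  E[X_{t+1} | X_t, ...] = c + sum_i phi_i X_{t+1-i}.
Substitute known values:
  E[X_{t+1} | ...] = (0.282) * (-2) + (0.568) * (4)
                   = 1.7080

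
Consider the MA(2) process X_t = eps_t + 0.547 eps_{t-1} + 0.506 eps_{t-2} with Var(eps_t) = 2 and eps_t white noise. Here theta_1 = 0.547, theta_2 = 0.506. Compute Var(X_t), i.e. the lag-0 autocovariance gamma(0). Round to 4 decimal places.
\gamma(0) = 3.1105

For an MA(q) process X_t = eps_t + sum_i theta_i eps_{t-i} with
Var(eps_t) = sigma^2, the variance is
  gamma(0) = sigma^2 * (1 + sum_i theta_i^2).
  sum_i theta_i^2 = (0.547)^2 + (0.506)^2 = 0.299209 + 0.256036 = 0.555245.
  gamma(0) = 2 * (1 + 0.555245) = 2 * 1.555245 = 3.11049, which rounds to 3.1105.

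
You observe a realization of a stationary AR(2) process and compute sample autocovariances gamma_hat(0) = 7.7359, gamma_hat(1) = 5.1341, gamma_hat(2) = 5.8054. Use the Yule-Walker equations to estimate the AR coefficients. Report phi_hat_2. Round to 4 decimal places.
\hat\phi_{2} = 0.5540

The Yule-Walker equations for an AR(p) process read, in matrix form,
  Gamma_p phi = r_p,   with   (Gamma_p)_{ij} = gamma(|i - j|),
                       (r_p)_i = gamma(i),   i,j = 1..p.
Substitute the sample gammas (Toeplitz matrix and right-hand side of size 2):
  Gamma_p = [[7.7359, 5.1341], [5.1341, 7.7359]]
  r_p     = [5.1341, 5.8054]
Written out:
  7.7359 phi_1 + 5.1341 phi_2 = 5.1341
  5.1341 phi_1 + 7.7359 phi_2 = 5.8054
Solve by Cramer's rule:
  det = gamma(0)^2 - gamma(1)^2 = (7.7359)^2 - (5.1341)^2 = 59.84414881 - 26.35898281 = 33.485166
  phi_hat_1 = [gamma(1) gamma(0) - gamma(1) gamma(2)] / det = [(5.1341)(7.7359) - (5.1341)(5.8054)] / 33.485166 = 9.91138005 / 33.485166 = 0.296
  phi_hat_2 = [gamma(0) gamma(2) - gamma(1)^2] / det = [(7.7359)(5.8054) - (5.1341)^2] / 33.485166 = 18.55101105 / 33.485166 = 0.554
So phi_hat = [0.2960, 0.5540].
Therefore phi_hat_2 = 0.5540.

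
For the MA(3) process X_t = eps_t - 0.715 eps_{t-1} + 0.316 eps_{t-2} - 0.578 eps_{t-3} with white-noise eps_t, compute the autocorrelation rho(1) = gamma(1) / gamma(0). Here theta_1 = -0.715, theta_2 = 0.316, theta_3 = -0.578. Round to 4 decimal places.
\rho(1) = -0.5776

For an MA(q) process with theta_0 = 1, the autocovariance is
  gamma(k) = sigma^2 * sum_{i=0..q-k} theta_i * theta_{i+k},
and rho(k) = gamma(k) / gamma(0). Sigma^2 cancels.
  numerator   = (1)*(-0.715) + (-0.715)*(0.316) + (0.316)*(-0.578) = -1.123588.
  denominator = (1)^2 + (-0.715)^2 + (0.316)^2 + (-0.578)^2 = 1.945165.
  rho(1) = -1.123588 / 1.945165 = -0.5776.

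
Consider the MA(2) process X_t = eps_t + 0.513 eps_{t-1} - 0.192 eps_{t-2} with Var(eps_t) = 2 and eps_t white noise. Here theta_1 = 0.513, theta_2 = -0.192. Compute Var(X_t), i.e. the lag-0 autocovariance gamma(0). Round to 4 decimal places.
\gamma(0) = 2.6001

For an MA(q) process X_t = eps_t + sum_i theta_i eps_{t-i} with
Var(eps_t) = sigma^2, the variance is
  gamma(0) = sigma^2 * (1 + sum_i theta_i^2).
  sum_i theta_i^2 = (0.513)^2 + (-0.192)^2 = 0.263169 + 0.036864 = 0.300033.
  gamma(0) = 2 * (1 + 0.300033) = 2 * 1.300033 = 2.600066, which rounds to 2.6001.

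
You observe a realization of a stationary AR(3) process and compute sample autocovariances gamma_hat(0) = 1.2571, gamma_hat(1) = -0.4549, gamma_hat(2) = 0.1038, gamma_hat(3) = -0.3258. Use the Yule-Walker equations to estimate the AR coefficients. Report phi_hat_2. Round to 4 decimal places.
\hat\phi_{2} = -0.1649

The Yule-Walker equations for an AR(p) process read, in matrix form,
  Gamma_p phi = r_p,   with   (Gamma_p)_{ij} = gamma(|i - j|),
                       (r_p)_i = gamma(i),   i,j = 1..p.
Substitute the sample gammas (Toeplitz matrix and right-hand side of size 3):
  Gamma_p = [[1.2571, -0.4549, 0.1038], [-0.4549, 1.2571, -0.4549], [0.1038, -0.4549, 1.2571]]
  r_p     = [-0.4549, 0.1038, -0.3258]
Written out (R1..R3):
  (R1) 1.2571 phi_1 - 0.4549 phi_2 + 0.1038 phi_3 = -0.4549
  (R2) -0.4549 phi_1 + 1.2571 phi_2 - 0.4549 phi_3 = 0.1038
  (R3) 0.1038 phi_1 - 0.4549 phi_2 + 1.2571 phi_3 = -0.3258
Gaussian elimination:
  R2 <- R2 - (-0.4549/1.2571) R1 = R2 - (-0.361865) R1:  1.092488 phi_2 - 0.417338 phi_3 = -0.060812
  R3 <- R3 - (0.1038/1.2571) R1 = R3 - (0.082571) R1:  -0.417338 phi_2 + 1.248529 phi_3 = -0.288238
  R3 <- R3 - (-0.417338/1.092488) R2 = R3 - (-0.382007) R2:  1.089103 phi_3 = -0.311469
Back-substitution:
  phi_hat_3 = -0.311469 / 1.089103 = -0.285987
  phi_hat_2 = (-0.060812 - (-0.417338)(-0.285987)) / 1.092488 = -0.164913
  phi_hat_1 = (-0.4549 - (-0.4549)(-0.164913) - (0.1038)(-0.285987)) / 1.2571 = -0.397927
So phi_hat = [-0.3979, -0.1649, -0.2860].
Therefore phi_hat_2 = -0.1649.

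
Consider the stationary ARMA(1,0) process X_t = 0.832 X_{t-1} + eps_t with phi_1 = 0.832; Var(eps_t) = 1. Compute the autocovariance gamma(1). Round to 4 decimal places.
\gamma(1) = 2.7033

Multiply the model equation by X_{t-k} and take expectations. With theta_0 = psi_0 = 1 and psi_j the MA(infinity) weights, this gives
  gamma(k) - sum_i phi_i gamma(k-i) = c_k,
  c_k = sigma^2 * sum_{j=k..q} theta_j psi_{j-k}   (c_k = 0 for k > q),
using gamma(-m) = gamma(m).
Pure AR (q = 0): c_0 = sigma^2 = 1, c_k = 0 for k >= 1.
Equations for k = 0 and k = 1 (AR order 1):
  gamma(0) = phi_1 gamma(1) + c_0
  gamma(1) = phi_1 gamma(0) + c_1
Substituting the second into the first: gamma(0) (1 - phi_1^2) = c_0 + phi_1 c_1, so
  gamma(0) = c_0 / (1 - phi_1^2) = 1 / (1 - (0.832)^2) = 1 / 0.307776 = 3.249116.
  gamma(1) = phi_1 gamma(0) = (0.832)(3.249116) = 2.703265.
Therefore gamma(1) = 2.7033 (to 4 decimal places).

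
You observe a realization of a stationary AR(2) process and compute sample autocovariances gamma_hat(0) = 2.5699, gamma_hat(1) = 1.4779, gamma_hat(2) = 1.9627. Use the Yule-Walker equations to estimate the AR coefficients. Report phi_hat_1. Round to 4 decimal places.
\hat\phi_{1} = 0.2030

The Yule-Walker equations for an AR(p) process read, in matrix form,
  Gamma_p phi = r_p,   with   (Gamma_p)_{ij} = gamma(|i - j|),
                       (r_p)_i = gamma(i),   i,j = 1..p.
Substitute the sample gammas (Toeplitz matrix and right-hand side of size 2):
  Gamma_p = [[2.5699, 1.4779], [1.4779, 2.5699]]
  r_p     = [1.4779, 1.9627]
Written out:
  2.5699 phi_1 + 1.4779 phi_2 = 1.4779
  1.4779 phi_1 + 2.5699 phi_2 = 1.9627
Solve by Cramer's rule:
  det = gamma(0)^2 - gamma(1)^2 = (2.5699)^2 - (1.4779)^2 = 6.60438601 - 2.18418841 = 4.4201976
  phi_hat_1 = [gamma(1) gamma(0) - gamma(1) gamma(2)] / det = [(1.4779)(2.5699) - (1.4779)(1.9627)] / 4.4201976 = 0.89738088 / 4.4201976 = 0.203
  phi_hat_2 = [gamma(0) gamma(2) - gamma(1)^2] / det = [(2.5699)(1.9627) - (1.4779)^2] / 4.4201976 = 2.85975432 / 4.4201976 = 0.647
So phi_hat = [0.2030, 0.6470].
Therefore phi_hat_1 = 0.2030.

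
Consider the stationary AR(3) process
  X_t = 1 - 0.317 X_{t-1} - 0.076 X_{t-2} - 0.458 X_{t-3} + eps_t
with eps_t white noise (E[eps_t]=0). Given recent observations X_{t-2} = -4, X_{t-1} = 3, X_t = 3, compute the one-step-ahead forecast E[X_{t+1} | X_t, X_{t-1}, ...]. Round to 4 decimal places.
E[X_{t+1} \mid \mathcal F_t] = 1.6530

For an AR(p) model X_t = c + sum_i phi_i X_{t-i} + eps_t, the
one-step-ahead conditional mean is
  E[X_{t+1} | X_t, ...] = c + sum_i phi_i X_{t+1-i}.
Substitute known values:
  E[X_{t+1} | ...] = 1 + (-0.317) * (3) + (-0.076) * (3) + (-0.458) * (-4)
                   = 1.6530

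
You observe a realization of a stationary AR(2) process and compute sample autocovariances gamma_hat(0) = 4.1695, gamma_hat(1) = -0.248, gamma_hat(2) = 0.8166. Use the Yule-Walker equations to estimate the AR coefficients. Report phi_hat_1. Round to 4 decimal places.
\hat\phi_{1} = -0.0480

The Yule-Walker equations for an AR(p) process read, in matrix form,
  Gamma_p phi = r_p,   with   (Gamma_p)_{ij} = gamma(|i - j|),
                       (r_p)_i = gamma(i),   i,j = 1..p.
Substitute the sample gammas (Toeplitz matrix and right-hand side of size 2):
  Gamma_p = [[4.1695, -0.248], [-0.248, 4.1695]]
  r_p     = [-0.248, 0.8166]
Written out:
  4.1695 phi_1 - 0.248 phi_2 = -0.248
  -0.248 phi_1 + 4.1695 phi_2 = 0.8166
Solve by Cramer's rule:
  det = gamma(0)^2 - gamma(1)^2 = (4.1695)^2 - (-0.248)^2 = 17.38473025 - 0.061504 = 17.32322625
  phi_hat_1 = [gamma(1) gamma(0) - gamma(1) gamma(2)] / det = [(-0.248)(4.1695) - (-0.248)(0.8166)] / 17.32322625 = -0.8315192 / 17.32322625 = -0.048
  phi_hat_2 = [gamma(0) gamma(2) - gamma(1)^2] / det = [(4.1695)(0.8166) - (-0.248)^2] / 17.32322625 = 3.3433097 / 17.32322625 = 0.193
So phi_hat = [-0.0480, 0.1930].
Therefore phi_hat_1 = -0.0480.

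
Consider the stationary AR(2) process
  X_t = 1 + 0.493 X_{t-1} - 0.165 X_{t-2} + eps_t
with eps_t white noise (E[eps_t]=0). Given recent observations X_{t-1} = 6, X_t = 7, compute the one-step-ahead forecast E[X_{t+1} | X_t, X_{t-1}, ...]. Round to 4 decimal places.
E[X_{t+1} \mid \mathcal F_t] = 3.4610

For an AR(p) model X_t = c + sum_i phi_i X_{t-i} + eps_t, the
one-step-ahead conditional mean is
  E[X_{t+1} | X_t, ...] = c + sum_i phi_i X_{t+1-i}.
Substitute known values:
  E[X_{t+1} | ...] = 1 + (0.493) * (7) + (-0.165) * (6)
                   = 3.4610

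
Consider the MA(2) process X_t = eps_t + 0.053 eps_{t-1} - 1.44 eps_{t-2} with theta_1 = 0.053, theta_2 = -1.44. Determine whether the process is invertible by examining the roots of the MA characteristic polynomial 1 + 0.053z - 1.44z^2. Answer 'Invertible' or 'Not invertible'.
\text{Not invertible}

The MA(q) characteristic polynomial is P(z) = 1 + 0.053z - 1.44z^2.
Invertibility requires all roots to lie outside the unit circle, i.e. |z| > 1 for every root.
Set 1 + (0.053) z + (-1.44) z^2 = 0, i.e. a z^2 + b z + c = 0 with a = -1.44, b = 0.053, c = 1.
Discriminant D = b^2 - 4ac = (0.053)^2 - 4*(-1.44)*1 = 0.002809 - (-5.76) = 5.762809.
D >= 0, so the roots are real: z = (-b +/- sqrt(D)) / (2a) = (-0.053 +/- 2.400585) / (-2.88).
  z_1 = (-0.053 + 2.400585) / (-2.88) = -0.8151,   |z_1| = 0.8151.
  z_2 = (-0.053 - 2.400585) / (-2.88) = 0.8519,   |z_2| = 0.8519.
Moduli of all roots: 0.8151, 0.8519.
All moduli strictly greater than 1? No.
Verdict: Not invertible.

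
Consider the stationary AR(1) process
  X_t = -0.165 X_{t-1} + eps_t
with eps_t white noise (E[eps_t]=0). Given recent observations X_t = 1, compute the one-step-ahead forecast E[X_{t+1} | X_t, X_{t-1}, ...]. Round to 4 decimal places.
E[X_{t+1} \mid \mathcal F_t] = -0.1650

For an AR(p) model X_t = c + sum_i phi_i X_{t-i} + eps_t, the
one-step-ahead conditional mean is
  E[X_{t+1} | X_t, ...] = c + sum_i phi_i X_{t+1-i}.
Substitute known values:
  E[X_{t+1} | ...] = (-0.165) * (1)
                   = -0.1650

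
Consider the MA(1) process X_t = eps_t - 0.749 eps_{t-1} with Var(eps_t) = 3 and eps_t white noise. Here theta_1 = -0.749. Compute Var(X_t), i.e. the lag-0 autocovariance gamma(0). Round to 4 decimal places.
\gamma(0) = 4.6830

For an MA(q) process X_t = eps_t + sum_i theta_i eps_{t-i} with
Var(eps_t) = sigma^2, the variance is
  gamma(0) = sigma^2 * (1 + sum_i theta_i^2).
  sum_i theta_i^2 = (-0.749)^2 = 0.561001.
  gamma(0) = 3 * (1 + 0.561001) = 3 * 1.561001 = 4.683003, which rounds to 4.6830.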